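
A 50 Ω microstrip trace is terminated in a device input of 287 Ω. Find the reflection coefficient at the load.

Γ = 0.703

Γ = (Z_L − Z_0)/(Z_L + Z_0) = (287 − 50)/(287 + 50) = 237/337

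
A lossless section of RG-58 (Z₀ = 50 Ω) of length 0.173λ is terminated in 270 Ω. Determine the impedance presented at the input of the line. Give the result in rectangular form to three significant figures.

Z_in ≈ 11.7 − j25.1 Ω

βl = 2π × 0.173 = 62.3°
tan(βl) = tan(62.3°) = 1.9
Z_in = Z_0·(Z_L + jZ_0·tanβl)/(Z_0 + jZ_L·tanβl)
     = 50·(270 + j95.2)/(50 + j514)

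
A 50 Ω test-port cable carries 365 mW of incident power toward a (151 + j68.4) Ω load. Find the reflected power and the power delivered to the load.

P_reflected ≈ 120 mW; P_delivered ≈ 245 mW

|Γ| = |(101 + j68.4)/(201 + j68.4)| = 0.575
|Γ|² = 0.33
P_refl = |Γ|²·P_inc = 120 mW, P_del = (1 − |Γ|²)·P_inc = 245 mW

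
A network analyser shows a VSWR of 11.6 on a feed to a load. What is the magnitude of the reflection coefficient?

|Γ| = (S − 1)/(S + 1) = (11.6 − 1)/(11.6 + 1) = 10.6/12.6

|Γ| ≈ 0.841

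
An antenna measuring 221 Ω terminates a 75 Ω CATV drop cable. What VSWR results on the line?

Γ = (221 − 75)/(221 + 75) = 0.493
VSWR = (1 + 0.493)/(1 − 0.493)

VSWR ≈ 2.95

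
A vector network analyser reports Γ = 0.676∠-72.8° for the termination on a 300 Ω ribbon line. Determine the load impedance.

Z_L = Z_0·(1 + Γ)/(1 − Γ) = 300·(1.2 − j0.646)/(0.8 + j0.646)

Z_L ≈ 154 − j367 Ω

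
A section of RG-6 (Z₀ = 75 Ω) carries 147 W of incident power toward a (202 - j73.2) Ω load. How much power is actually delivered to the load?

P_delivered ≈ 109 W

|Γ| = |(127 − j73.2)/(277 − j73.2)| = 0.512
|Γ|² = 0.262
P_refl = |Γ|²·P_inc = 38.5 W, P_del = (1 − |Γ|²)·P_inc = 109 W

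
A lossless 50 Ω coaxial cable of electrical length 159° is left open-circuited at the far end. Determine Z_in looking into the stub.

Z_in ≈ +j130 Ω

tan(βl) = -0.384
For an open-circuited stub, Z_in = −jZ_0·cot(βl) = −jZ_0/tan(βl)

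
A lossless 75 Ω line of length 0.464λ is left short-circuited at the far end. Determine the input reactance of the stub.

X_in ≈ -17.3 Ω (capacitive)

βl = 2π × 0.464 = 167°
tan(βl) = -0.23
For a short-circuited stub, Z_in = jZ_0·tan(βl)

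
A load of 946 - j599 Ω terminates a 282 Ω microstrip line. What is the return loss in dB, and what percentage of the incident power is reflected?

RL ≈ 3.68 dB; 42.8% of incident power reflected

Γ = (664 − j599)/(1228 − j599), |Γ| = 0.655
RL = −20·log₁₀(0.655) = 3.68 dB
P_refl/P_inc = |Γ|² = 0.428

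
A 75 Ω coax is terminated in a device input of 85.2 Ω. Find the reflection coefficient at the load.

Γ = 0.0637

Γ = (Z_L − Z_0)/(Z_L + Z_0) = (85.2 − 75)/(85.2 + 75) = 10.2/160.2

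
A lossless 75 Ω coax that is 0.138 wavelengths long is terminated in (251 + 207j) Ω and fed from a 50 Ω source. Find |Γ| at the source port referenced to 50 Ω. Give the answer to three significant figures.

|Γ| ≈ 0.736

βl = 2π × 0.138 = 49.7°
tan(βl) = 1.18
Z_in = Z_0·(Z_L + jZ_0·tanβl)/(Z_0 + jZ_L·tanβl) = 29.1 − j80.3 Ω
Γ_s = (Z_in − Z_s)/(Z_in + Z_s) = (-20.9 − j80.3)/(79.1 − j80.3), |Γ_s| = 0.736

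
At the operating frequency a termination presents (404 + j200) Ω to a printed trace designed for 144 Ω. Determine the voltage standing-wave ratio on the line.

VSWR ≈ 3.57

Γ = (Z_L − Z_0)/(Z_L + Z_0) = (260 + j200)/(548 + j200)
|Γ| = 328/583 = 0.562
VSWR = (1 + |Γ|)/(1 − |Γ|) = 1.56/0.438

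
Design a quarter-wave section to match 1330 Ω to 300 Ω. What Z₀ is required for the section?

Z_qwt = √(Z_0·R_L) = √(300 × 1330) = √399000

Z_qwt ≈ 632 Ω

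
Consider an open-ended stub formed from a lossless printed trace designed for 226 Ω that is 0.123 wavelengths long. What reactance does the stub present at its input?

βl = 2π × 0.123 = 44.3°
tan(βl) = 0.975
For an open-ended stub, Z_in = −jZ_0·cot(βl) = −jZ_0/tan(βl)

X_in ≈ -232 Ω (capacitive)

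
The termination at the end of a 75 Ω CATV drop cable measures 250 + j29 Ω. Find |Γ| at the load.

|Γ| ≈ 0.544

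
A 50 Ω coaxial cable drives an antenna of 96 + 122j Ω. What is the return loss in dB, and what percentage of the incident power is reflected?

Γ = (46 + j122)/(146 + j122), |Γ| = 0.685
RL = −20·log₁₀(0.685) = 3.28 dB
P_refl/P_inc = |Γ|² = 0.47

RL ≈ 3.28 dB; 47% of incident power reflected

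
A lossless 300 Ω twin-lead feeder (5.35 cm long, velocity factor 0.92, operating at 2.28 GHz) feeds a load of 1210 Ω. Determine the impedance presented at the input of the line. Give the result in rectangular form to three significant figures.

Z_in ≈ 411 + j519 Ω

λ = v/f = 0.92·c / 2.28 GHz = 0.121 m
βl = 2π·l/λ = 2π × 0.442 = 159°
tan(βl) = tan(159°) = -0.382
Z_in = Z_0·(Z_L + jZ_0·tanβl)/(Z_0 + jZ_L·tanβl)
     = 300·(1210 − j115)/(300 − j462)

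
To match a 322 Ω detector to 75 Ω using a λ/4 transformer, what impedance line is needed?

Z_qwt = √(Z_0·R_L) = √(75 × 322) = √24150

Z_qwt ≈ 155 Ω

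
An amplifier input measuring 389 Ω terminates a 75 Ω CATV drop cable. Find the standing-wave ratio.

Γ = (389 − 75)/(389 + 75) = 0.677
VSWR = (1 + 0.677)/(1 − 0.677)

VSWR ≈ 5.19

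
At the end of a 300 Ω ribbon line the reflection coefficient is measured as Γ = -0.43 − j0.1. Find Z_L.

Z_L = Z_0·(1 + Γ)/(1 − Γ) = 300·(0.57 − j0.1)/(1.43 + j0.1)

Z_L ≈ 118 − j29.2 Ω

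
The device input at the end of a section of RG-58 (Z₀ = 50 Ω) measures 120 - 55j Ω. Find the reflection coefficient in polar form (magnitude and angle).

Γ = (Z_L − Z_0)/(Z_L + Z_0) = (70 − j55)/(170 − j55)
|Γ| = 89/179 = 0.498

Γ ≈ 0.498 ∠ -20.2°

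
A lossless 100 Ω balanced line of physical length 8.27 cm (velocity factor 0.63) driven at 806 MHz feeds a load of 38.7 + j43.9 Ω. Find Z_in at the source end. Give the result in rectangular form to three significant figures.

λ = v/f = 0.63·c / 806 MHz = 0.234 m
βl = 2π·l/λ = 2π × 0.353 = 127°
tan(βl) = tan(127°) = -1.33
Z_in = Z_0·(Z_L + jZ_0·tanβl)/(Z_0 + jZ_L·tanβl)
     = 100·(38.7 − j89)/(158 − j51.4)

Z_in ≈ 38.6 − j43.7 Ω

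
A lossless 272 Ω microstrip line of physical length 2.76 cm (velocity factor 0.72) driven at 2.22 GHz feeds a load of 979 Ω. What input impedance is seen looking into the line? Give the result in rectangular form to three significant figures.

Z_in ≈ 78.8 + j53.7 Ω

λ = v/f = 0.72·c / 2.22 GHz = 0.0973 m
βl = 2π·l/λ = 2π × 0.284 = 102°
tan(βl) = tan(102°) = -4.66
Z_in = Z_0·(Z_L + jZ_0·tanβl)/(Z_0 + jZ_L·tanβl)
     = 272·(979 − j1270)/(272 − j4560)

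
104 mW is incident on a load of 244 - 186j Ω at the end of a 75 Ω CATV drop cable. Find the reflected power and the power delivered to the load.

P_reflected ≈ 48.2 mW; P_delivered ≈ 55.8 mW

|Γ| = |(169 − j186)/(319 − j186)| = 0.681
|Γ|² = 0.463
P_refl = |Γ|²·P_inc = 48.2 mW, P_del = (1 − |Γ|²)·P_inc = 55.8 mW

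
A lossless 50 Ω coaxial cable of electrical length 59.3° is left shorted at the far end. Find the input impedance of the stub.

tan(βl) = 1.68
For a shorted stub, Z_in = jZ_0·tan(βl)

Z_in ≈ +j84.2 Ω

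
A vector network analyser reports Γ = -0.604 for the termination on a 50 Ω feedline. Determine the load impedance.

Z_L ≈ 12.3 Ω

Z_L = Z_0·(1 + Γ)/(1 − Γ) = 50·(0.396)/(1.6)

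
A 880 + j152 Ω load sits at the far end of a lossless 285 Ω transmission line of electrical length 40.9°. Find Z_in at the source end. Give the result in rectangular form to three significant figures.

Z_in ≈ 207 − j287 Ω

tan(βl) = tan(40.9°) = 0.866
Z_in = Z_0·(Z_L + jZ_0·tanβl)/(Z_0 + jZ_L·tanβl)
     = 285·(880 + j399)/(153 + j762)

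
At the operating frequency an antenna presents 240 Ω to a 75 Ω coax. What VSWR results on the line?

VSWR ≈ 3.2

Γ = (240 − 75)/(240 + 75) = 0.524
VSWR = (1 + 0.524)/(1 − 0.524)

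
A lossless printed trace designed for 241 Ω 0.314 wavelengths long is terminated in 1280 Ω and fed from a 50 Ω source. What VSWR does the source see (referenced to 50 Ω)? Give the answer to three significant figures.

VSWR ≈ 5.45

βl = 2π × 0.314 = 113°
tan(βl) = -2.35
Z_in = Z_0·(Z_L + jZ_0·tanβl)/(Z_0 + jZ_L·tanβl) = 53.2 + j98.2 Ω
Γ_s = (Z_in − Z_s)/(Z_in + Z_s) = (3.24 + j98.2)/(103 + j98.2), |Γ_s| = 0.69
VSWR = (1 + |Γ_s|)/(1 − |Γ_s|)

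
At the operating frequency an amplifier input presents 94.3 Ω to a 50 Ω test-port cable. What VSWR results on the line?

Γ = (94.3 − 50)/(94.3 + 50) = 0.307
VSWR = (1 + 0.307)/(1 − 0.307)

VSWR ≈ 1.89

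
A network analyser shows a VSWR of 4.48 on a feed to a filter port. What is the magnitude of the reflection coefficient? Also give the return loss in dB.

|Γ| = (S − 1)/(S + 1) = (4.48 − 1)/(4.48 + 1) = 3.48/5.48
RL = −20·log₁₀|Γ| = −20·log₁₀(0.635)

|Γ| ≈ 0.635; return loss ≈ 3.94 dB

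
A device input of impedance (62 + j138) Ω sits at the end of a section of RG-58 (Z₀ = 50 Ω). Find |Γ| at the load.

Γ = (Z_L − Z_0)/(Z_L + Z_0) = (12 + j138)/(112 + j138)
|Γ| = 139/178

|Γ| ≈ 0.779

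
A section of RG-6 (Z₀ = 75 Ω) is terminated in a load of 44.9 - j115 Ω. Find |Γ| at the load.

Γ = (Z_L − Z_0)/(Z_L + Z_0) = (-30.1 − j115)/(119.9 − j115)
|Γ| = 119/166

|Γ| ≈ 0.716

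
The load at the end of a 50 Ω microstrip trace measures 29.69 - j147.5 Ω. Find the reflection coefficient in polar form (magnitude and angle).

Γ ≈ 0.888 ∠ -36.2°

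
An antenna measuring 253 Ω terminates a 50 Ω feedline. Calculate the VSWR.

For a purely resistive load, VSWR = R_L/Z_0 or Z_0/R_L (whichever > 1) = 253/50

VSWR ≈ 5.06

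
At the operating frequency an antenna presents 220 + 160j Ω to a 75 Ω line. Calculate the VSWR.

VSWR ≈ 4.61

Γ = (Z_L − Z_0)/(Z_L + Z_0) = (145 + j160)/(295 + j160)
|Γ| = 216/336 = 0.643
VSWR = (1 + |Γ|)/(1 − |Γ|) = 1.64/0.357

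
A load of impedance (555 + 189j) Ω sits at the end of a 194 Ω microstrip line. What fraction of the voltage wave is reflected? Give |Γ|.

Γ = (Z_L − Z_0)/(Z_L + Z_0) = (361 + j189)/(749 + j189)
|Γ| = 407/772

|Γ| ≈ 0.528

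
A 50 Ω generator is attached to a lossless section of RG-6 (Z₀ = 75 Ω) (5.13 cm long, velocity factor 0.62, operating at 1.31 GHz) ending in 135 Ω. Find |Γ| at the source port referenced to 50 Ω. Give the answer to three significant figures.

λ = v/f = 0.62·c / 1.31 GHz = 0.142 m
βl = 2π·l/λ = 2π × 0.361 = 130°
tan(βl) = -1.19
Z_in = Z_0·(Z_L + jZ_0·tanβl)/(Z_0 + jZ_L·tanβl) = 58.4 + j35.8 Ω
Γ_s = (Z_in − Z_s)/(Z_in + Z_s) = (8.4 + j35.8)/(108 + j35.8), |Γ_s| = 0.322

|Γ| ≈ 0.322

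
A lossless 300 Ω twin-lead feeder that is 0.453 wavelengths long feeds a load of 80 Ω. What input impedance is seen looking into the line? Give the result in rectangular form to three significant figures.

βl = 2π × 0.453 = 163°
tan(βl) = tan(163°) = -0.304
Z_in = Z_0·(Z_L + jZ_0·tanβl)/(Z_0 + jZ_L·tanβl)
     = 300·(80 − j91.3)/(300 − j24.3)

Z_in ≈ 86.8 − j84.2 Ω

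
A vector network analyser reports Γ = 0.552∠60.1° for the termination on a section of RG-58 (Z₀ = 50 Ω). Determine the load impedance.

Z_L ≈ 46.1 + j63.4 Ω

Z_L = Z_0·(1 + Γ)/(1 − Γ) = 50·(1.28 + j0.479)/(0.725 − j0.479)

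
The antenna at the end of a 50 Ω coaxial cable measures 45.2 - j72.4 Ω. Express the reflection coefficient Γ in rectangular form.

Γ = (Z_L − Z_0)/(Z_L + Z_0) = (-4.8 − j72.4)/(95.2 − j72.4)

Γ ≈ 0.334 − j0.506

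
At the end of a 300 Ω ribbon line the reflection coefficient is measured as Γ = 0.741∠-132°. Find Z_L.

Z_L ≈ 53.2 − j130 Ω

Z_L = Z_0·(1 + Γ)/(1 − Γ) = 300·(0.504 − j0.551)/(1.5 + j0.551)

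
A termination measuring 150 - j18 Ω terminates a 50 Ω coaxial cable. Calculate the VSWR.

VSWR ≈ 3.05

Γ = (Z_L − Z_0)/(Z_L + Z_0) = (100 − j18)/(200 − j18)
|Γ| = 102/201 = 0.506
VSWR = (1 + |Γ|)/(1 − |Γ|) = 1.51/0.494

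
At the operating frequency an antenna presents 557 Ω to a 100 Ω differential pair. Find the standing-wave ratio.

VSWR ≈ 5.57

Γ = (557 − 100)/(557 + 100) = 0.696
VSWR = (1 + 0.696)/(1 − 0.696)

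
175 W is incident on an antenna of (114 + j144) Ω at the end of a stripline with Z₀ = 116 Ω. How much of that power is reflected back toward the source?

P_reflected ≈ 49.3 W

|Γ| = |(-2 + j144)/(230 + j144)| = 0.531
|Γ|² = 0.282
P_refl = |Γ|²·P_inc = 49.3 W, P_del = (1 − |Γ|²)·P_inc = 126 W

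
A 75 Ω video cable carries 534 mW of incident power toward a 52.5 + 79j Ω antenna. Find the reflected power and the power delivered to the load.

|Γ| = |(-22.5 + j79)/(127.5 + j79)| = 0.548
|Γ|² = 0.3
P_refl = |Γ|²·P_inc = 160 mW, P_del = (1 − |Γ|²)·P_inc = 374 mW

P_reflected ≈ 160 mW; P_delivered ≈ 374 mW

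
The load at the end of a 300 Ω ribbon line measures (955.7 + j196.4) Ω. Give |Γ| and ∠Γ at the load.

Γ ≈ 0.539 ∠ 7.78°

Γ = (Z_L − Z_0)/(Z_L + Z_0) = (655.7 + j196.4)/(1256 + j196.4)
|Γ| = 684/1270 = 0.539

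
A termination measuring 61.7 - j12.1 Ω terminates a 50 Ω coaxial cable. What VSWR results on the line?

Γ = (Z_L − Z_0)/(Z_L + Z_0) = (11.7 − j12.1)/(111.7 − j12.1)
|Γ| = 16.8/112 = 0.15
VSWR = (1 + |Γ|)/(1 − |Γ|) = 1.15/0.85

VSWR ≈ 1.35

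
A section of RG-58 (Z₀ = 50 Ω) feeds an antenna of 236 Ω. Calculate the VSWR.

Γ = (236 − 50)/(236 + 50) = 0.65
VSWR = (1 + 0.65)/(1 − 0.65)

VSWR ≈ 4.72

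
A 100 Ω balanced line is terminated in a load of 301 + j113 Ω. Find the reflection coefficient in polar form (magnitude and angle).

Γ = (Z_L − Z_0)/(Z_L + Z_0) = (201 + j113)/(401 + j113)
|Γ| = 231/417 = 0.553

Γ ≈ 0.553 ∠ 13.6°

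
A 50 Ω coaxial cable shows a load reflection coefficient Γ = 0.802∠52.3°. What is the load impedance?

Z_L = Z_0·(1 + Γ)/(1 − Γ) = 50·(1.49 + j0.635)/(0.51 − j0.635)

Z_L ≈ 26.9 + j95.8 Ω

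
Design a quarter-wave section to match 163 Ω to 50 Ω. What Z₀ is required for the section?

Z_qwt = √(Z_0·R_L) = √(50 × 163) = √8150

Z_qwt ≈ 90.3 Ω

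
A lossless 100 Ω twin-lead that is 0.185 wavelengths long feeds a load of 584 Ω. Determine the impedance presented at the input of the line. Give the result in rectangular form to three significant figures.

Z_in ≈ 20.2 − j41.8 Ω

βl = 2π × 0.185 = 66.6°
tan(βl) = tan(66.6°) = 2.31
Z_in = Z_0·(Z_L + jZ_0·tanβl)/(Z_0 + jZ_L·tanβl)
     = 100·(584 + j231)/(100 + j1350)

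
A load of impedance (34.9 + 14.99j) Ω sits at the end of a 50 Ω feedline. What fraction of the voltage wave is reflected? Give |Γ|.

|Γ| ≈ 0.247

Γ = (Z_L − Z_0)/(Z_L + Z_0) = (-15.1 + j14.99)/(84.9 + j14.99)
|Γ| = 21.3/86.2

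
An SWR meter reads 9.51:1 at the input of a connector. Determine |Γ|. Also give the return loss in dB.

|Γ| ≈ 0.81; return loss ≈ 1.83 dB

|Γ| = (S − 1)/(S + 1) = (9.51 − 1)/(9.51 + 1) = 8.51/10.5
RL = −20·log₁₀|Γ| = −20·log₁₀(0.81)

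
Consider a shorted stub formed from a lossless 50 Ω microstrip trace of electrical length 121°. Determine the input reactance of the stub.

X_in ≈ -83.2 Ω (capacitive)

tan(βl) = -1.66
For a shorted stub, Z_in = jZ_0·tan(βl)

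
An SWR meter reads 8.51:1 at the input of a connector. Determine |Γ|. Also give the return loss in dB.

|Γ| ≈ 0.79; return loss ≈ 2.05 dB

|Γ| = (S − 1)/(S + 1) = (8.51 − 1)/(8.51 + 1) = 7.51/9.51
RL = −20·log₁₀|Γ| = −20·log₁₀(0.79)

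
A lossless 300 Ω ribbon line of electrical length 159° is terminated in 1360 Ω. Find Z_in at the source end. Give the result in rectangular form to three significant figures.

tan(βl) = tan(159°) = -0.384
Z_in = Z_0·(Z_L + jZ_0·tanβl)/(Z_0 + jZ_L·tanβl)
     = 300·(1360 − j115)/(300 − j522)

Z_in ≈ 387 + j559 Ω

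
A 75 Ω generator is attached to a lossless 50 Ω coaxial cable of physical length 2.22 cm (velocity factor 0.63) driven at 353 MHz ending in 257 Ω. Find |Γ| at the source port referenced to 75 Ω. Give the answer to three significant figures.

|Γ| ≈ 0.577

λ = v/f = 0.63·c / 353 MHz = 0.535 m
βl = 2π·l/λ = 2π × 0.0415 = 14.9°
tan(βl) = 0.267
Z_in = Z_0·(Z_L + jZ_0·tanβl)/(Z_0 + jZ_L·tanβl) = 95.7 − j118 Ω
Γ_s = (Z_in − Z_s)/(Z_in + Z_s) = (20.7 − j118)/(171 − j118), |Γ_s| = 0.577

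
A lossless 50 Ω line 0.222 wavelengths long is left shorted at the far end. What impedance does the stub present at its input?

βl = 2π × 0.222 = 79.9°
tan(βl) = 5.63
For a shorted stub, Z_in = jZ_0·tan(βl)

Z_in ≈ +j281 Ω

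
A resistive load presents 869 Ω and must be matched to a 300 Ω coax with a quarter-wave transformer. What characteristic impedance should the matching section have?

Z_qwt = √(Z_0·R_L) = √(300 × 869) = √260700

Z_qwt ≈ 511 Ω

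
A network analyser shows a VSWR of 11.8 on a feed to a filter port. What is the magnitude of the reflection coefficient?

|Γ| = (S − 1)/(S + 1) = (11.8 − 1)/(11.8 + 1) = 10.8/12.8

|Γ| ≈ 0.844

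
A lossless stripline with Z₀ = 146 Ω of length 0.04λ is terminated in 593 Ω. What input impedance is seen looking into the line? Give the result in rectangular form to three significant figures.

βl = 2π × 0.04 = 14.4°
tan(βl) = tan(14.4°) = 0.257
Z_in = Z_0·(Z_L + jZ_0·tanβl)/(Z_0 + jZ_L·tanβl)
     = 146·(593 + j37.5)/(146 + j152)

Z_in ≈ 303 − j278 Ω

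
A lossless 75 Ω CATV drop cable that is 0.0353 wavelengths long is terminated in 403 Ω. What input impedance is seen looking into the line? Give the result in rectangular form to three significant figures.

Z_in ≈ 172 − j191 Ω

βl = 2π × 0.0353 = 12.7°
tan(βl) = tan(12.7°) = 0.226
Z_in = Z_0·(Z_L + jZ_0·tanβl)/(Z_0 + jZ_L·tanβl)
     = 75·(403 + j16.9)/(75 + j90.9)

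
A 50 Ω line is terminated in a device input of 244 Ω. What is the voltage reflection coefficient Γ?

Γ = 0.66

Γ = (Z_L − Z_0)/(Z_L + Z_0) = (244 − 50)/(244 + 50) = 194/294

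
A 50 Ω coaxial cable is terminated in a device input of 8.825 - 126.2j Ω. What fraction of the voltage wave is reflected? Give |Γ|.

|Γ| ≈ 0.953

Γ = (Z_L − Z_0)/(Z_L + Z_0) = (-41.17 − j126.2)/(58.83 − j126.2)
|Γ| = 133/139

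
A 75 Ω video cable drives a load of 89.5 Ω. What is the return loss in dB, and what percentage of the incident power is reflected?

Γ = (89.5 − 75)/(89.5 + 75) = 0.0881
RL = −20·log₁₀(0.0881) = 21.1 dB
P_refl/P_inc = |Γ|² = 0.00777

RL ≈ 21.1 dB; 0.777% of incident power reflected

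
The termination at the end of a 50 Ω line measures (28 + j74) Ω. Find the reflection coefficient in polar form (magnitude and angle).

Γ = (Z_L − Z_0)/(Z_L + Z_0) = (-22 + j74)/(78 + j74)
|Γ| = 77.2/108 = 0.718

Γ ≈ 0.718 ∠ 63.1°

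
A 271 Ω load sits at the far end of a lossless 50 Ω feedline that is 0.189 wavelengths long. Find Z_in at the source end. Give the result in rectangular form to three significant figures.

βl = 2π × 0.189 = 68°
tan(βl) = tan(68°) = 2.48
Z_in = Z_0·(Z_L + jZ_0·tanβl)/(Z_0 + jZ_L·tanβl)
     = 50·(271 + j124)/(50 + j672)

Z_in ≈ 10.7 − j19.4 Ω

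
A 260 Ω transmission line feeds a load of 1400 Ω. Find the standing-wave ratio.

For a purely resistive load, VSWR = R_L/Z_0 or Z_0/R_L (whichever > 1) = 1400/260

VSWR ≈ 5.38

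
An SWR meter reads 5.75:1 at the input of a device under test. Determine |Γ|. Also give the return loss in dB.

|Γ| ≈ 0.704; return loss ≈ 3.05 dB

|Γ| = (S − 1)/(S + 1) = (5.75 − 1)/(5.75 + 1) = 4.75/6.75
RL = −20·log₁₀|Γ| = −20·log₁₀(0.704)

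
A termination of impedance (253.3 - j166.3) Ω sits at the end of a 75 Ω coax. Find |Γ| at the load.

|Γ| ≈ 0.663

Γ = (Z_L − Z_0)/(Z_L + Z_0) = (178.3 − j166.3)/(328.3 − j166.3)
|Γ| = 244/368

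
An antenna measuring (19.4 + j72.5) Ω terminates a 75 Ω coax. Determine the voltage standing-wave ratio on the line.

VSWR ≈ 7.61

Γ = (Z_L − Z_0)/(Z_L + Z_0) = (-55.6 + j72.5)/(94.4 + j72.5)
|Γ| = 91.4/119 = 0.768
VSWR = (1 + |Γ|)/(1 − |Γ|) = 1.77/0.232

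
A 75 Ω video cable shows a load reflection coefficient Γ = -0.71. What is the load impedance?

Z_L ≈ 12.7 Ω

Z_L = Z_0·(1 + Γ)/(1 − Γ) = 75·(0.29)/(1.71)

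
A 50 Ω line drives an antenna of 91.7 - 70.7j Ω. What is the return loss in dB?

RL ≈ 5.71 dB

Γ = (41.7 − j70.7)/(141.7 − j70.7), |Γ| = 0.518
RL = −20·log₁₀|Γ| = −20·log₁₀(0.518)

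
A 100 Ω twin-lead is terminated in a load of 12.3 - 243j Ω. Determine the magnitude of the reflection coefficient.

Γ = (Z_L − Z_0)/(Z_L + Z_0) = (-87.7 − j243)/(112.3 − j243)
|Γ| = 258/268

|Γ| ≈ 0.965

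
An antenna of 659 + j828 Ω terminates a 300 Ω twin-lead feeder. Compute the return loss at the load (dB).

Γ = (359 + j828)/(959 + j828), |Γ| = 0.712
RL = −20·log₁₀|Γ| = −20·log₁₀(0.712)

RL ≈ 2.95 dB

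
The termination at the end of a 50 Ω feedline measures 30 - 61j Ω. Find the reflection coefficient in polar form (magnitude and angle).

Γ ≈ 0.638 ∠ -70.8°

Γ = (Z_L − Z_0)/(Z_L + Z_0) = (-20 − j61)/(80 − j61)
|Γ| = 64.2/101 = 0.638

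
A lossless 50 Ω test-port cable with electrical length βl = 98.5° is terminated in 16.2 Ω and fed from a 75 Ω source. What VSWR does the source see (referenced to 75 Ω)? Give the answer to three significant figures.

tan(βl) = -6.69
Z_in = Z_0·(Z_L + jZ_0·tanβl)/(Z_0 + jZ_L·tanβl) = 130 − j52.5 Ω
Γ_s = (Z_in − Z_s)/(Z_in + Z_s) = (55.1 − j52.5)/(205 − j52.5), |Γ_s| = 0.36
VSWR = (1 + |Γ_s|)/(1 − |Γ_s|)

VSWR ≈ 2.12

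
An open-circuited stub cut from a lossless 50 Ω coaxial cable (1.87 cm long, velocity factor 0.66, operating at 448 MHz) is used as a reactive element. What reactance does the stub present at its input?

λ = v/f = 0.66·c / 448 MHz = 0.442 m
βl = 2π·l/λ = 2π × 0.0423 = 15.2°
tan(βl) = 0.272
For an open-circuited stub, Z_in = −jZ_0·cot(βl) = −jZ_0/tan(βl)

X_in ≈ -184 Ω (capacitive)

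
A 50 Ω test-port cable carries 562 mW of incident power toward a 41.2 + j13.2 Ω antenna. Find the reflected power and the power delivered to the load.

P_reflected ≈ 16.7 mW; P_delivered ≈ 545 mW

|Γ| = |(-8.8 + j13.2)/(91.2 + j13.2)| = 0.172
|Γ|² = 0.0296
P_refl = |Γ|²·P_inc = 16.7 mW, P_del = (1 − |Γ|²)·P_inc = 545 mW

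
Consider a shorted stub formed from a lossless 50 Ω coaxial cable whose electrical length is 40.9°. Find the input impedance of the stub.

tan(βl) = 0.866
For a shorted stub, Z_in = jZ_0·tan(βl)

Z_in ≈ +j43.3 Ω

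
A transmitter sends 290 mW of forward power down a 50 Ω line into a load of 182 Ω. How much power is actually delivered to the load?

P_delivered ≈ 196 mW

Γ = (182 − 50)/(182 + 50) = 0.569
|Γ|² = 0.324
P_refl = |Γ|²·P_inc = 93.9 mW, P_del = (1 − |Γ|²)·P_inc = 196 mW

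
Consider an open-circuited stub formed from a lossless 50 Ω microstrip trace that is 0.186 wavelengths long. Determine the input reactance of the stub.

βl = 2π × 0.186 = 67°
tan(βl) = 2.35
For an open-circuited stub, Z_in = −jZ_0·cot(βl) = −jZ_0/tan(βl)

X_in ≈ -21.3 Ω (capacitive)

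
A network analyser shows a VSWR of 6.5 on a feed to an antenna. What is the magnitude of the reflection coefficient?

|Γ| = (S − 1)/(S + 1) = (6.5 − 1)/(6.5 + 1) = 5.5/7.5

|Γ| ≈ 0.733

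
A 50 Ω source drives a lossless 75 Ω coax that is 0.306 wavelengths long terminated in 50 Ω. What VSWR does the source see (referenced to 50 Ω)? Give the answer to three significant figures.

VSWR ≈ 2.15

βl = 2π × 0.306 = 110°
tan(βl) = -2.72
Z_in = Z_0·(Z_L + jZ_0·tanβl)/(Z_0 + jZ_L·tanβl) = 98 − j26.4 Ω
Γ_s = (Z_in − Z_s)/(Z_in + Z_s) = (48 − j26.4)/(148 − j26.4), |Γ_s| = 0.364
VSWR = (1 + |Γ_s|)/(1 − |Γ_s|)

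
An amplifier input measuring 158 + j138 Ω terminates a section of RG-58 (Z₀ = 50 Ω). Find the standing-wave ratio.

VSWR ≈ 5.71

Γ = (Z_L − Z_0)/(Z_L + Z_0) = (108 + j138)/(208 + j138)
|Γ| = 175/250 = 0.702
VSWR = (1 + |Γ|)/(1 − |Γ|) = 1.7/0.298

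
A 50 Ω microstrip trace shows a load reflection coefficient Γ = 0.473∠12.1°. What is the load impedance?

Z_L = Z_0·(1 + Γ)/(1 − Γ) = 50·(1.46 + j0.0991)/(0.538 − j0.0991)

Z_L ≈ 130 + j33.2 Ω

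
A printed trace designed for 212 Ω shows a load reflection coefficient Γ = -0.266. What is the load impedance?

Z_L = Z_0·(1 + Γ)/(1 − Γ) = 212·(0.734)/(1.27)

Z_L ≈ 123 Ω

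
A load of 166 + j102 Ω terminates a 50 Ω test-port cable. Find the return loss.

RL ≈ 3.79 dB

Γ = (116 + j102)/(216 + j102), |Γ| = 0.647
RL = −20·log₁₀|Γ| = −20·log₁₀(0.647)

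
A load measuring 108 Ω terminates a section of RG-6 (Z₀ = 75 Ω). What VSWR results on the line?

VSWR ≈ 1.44

Γ = (108 − 75)/(108 + 75) = 0.18
VSWR = (1 + 0.18)/(1 − 0.18)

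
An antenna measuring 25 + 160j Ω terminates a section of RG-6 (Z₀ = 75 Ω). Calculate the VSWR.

Γ = (Z_L − Z_0)/(Z_L + Z_0) = (-50 + j160)/(100 + j160)
|Γ| = 168/189 = 0.888
VSWR = (1 + |Γ|)/(1 − |Γ|) = 1.89/0.112

VSWR ≈ 16.9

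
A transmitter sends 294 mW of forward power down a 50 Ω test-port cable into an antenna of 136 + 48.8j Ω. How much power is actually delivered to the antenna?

P_delivered ≈ 216 mW

|Γ| = |(86 + j48.8)/(186 + j48.8)| = 0.514
|Γ|² = 0.264
P_refl = |Γ|²·P_inc = 77.7 mW, P_del = (1 − |Γ|²)·P_inc = 216 mW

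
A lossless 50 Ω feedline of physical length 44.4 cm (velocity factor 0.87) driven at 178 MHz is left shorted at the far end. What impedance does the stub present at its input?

Z_in ≈ −j145 Ω

λ = v/f = 0.87·c / 178 MHz = 1.47 m
βl = 2π·l/λ = 2π × 0.303 = 109°
tan(βl) = -2.9
For a shorted stub, Z_in = jZ_0·tan(βl)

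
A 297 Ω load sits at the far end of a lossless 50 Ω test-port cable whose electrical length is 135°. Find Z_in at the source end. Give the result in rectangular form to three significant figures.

Z_in ≈ 16.4 + j47.2 Ω

tan(βl) = tan(135°) = -1
Z_in = Z_0·(Z_L + jZ_0·tanβl)/(Z_0 + jZ_L·tanβl)
     = 50·(297 − j50)/(50 − j297)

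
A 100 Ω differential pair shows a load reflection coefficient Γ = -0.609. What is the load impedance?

Z_L = Z_0·(1 + Γ)/(1 − Γ) = 100·(0.391)/(1.61)

Z_L ≈ 24.3 Ω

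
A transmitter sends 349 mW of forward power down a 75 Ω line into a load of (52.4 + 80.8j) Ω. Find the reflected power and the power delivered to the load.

|Γ| = |(-22.6 + j80.8)/(127.4 + j80.8)| = 0.556
|Γ|² = 0.309
P_refl = |Γ|²·P_inc = 108 mW, P_del = (1 − |Γ|²)·P_inc = 241 mW

P_reflected ≈ 108 mW; P_delivered ≈ 241 mW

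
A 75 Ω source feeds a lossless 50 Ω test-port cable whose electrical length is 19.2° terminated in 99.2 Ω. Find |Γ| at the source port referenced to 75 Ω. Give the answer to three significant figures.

tan(βl) = 0.348
Z_in = Z_0·(Z_L + jZ_0·tanβl)/(Z_0 + jZ_L·tanβl) = 75.3 − j34.6 Ω
Γ_s = (Z_in − Z_s)/(Z_in + Z_s) = (0.29 − j34.6)/(150 − j34.6), |Γ_s| = 0.224

|Γ| ≈ 0.224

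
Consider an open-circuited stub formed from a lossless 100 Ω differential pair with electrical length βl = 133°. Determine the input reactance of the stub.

tan(βl) = -1.07
For an open-circuited stub, Z_in = −jZ_0·cot(βl) = −jZ_0/tan(βl)

X_in ≈ 93.3 Ω (inductive)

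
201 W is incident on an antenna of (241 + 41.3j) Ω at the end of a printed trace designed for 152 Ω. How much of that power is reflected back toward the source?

P_reflected ≈ 12.4 W

|Γ| = |(89 + j41.3)/(393 + j41.3)| = 0.248
|Γ|² = 0.0616
P_refl = |Γ|²·P_inc = 12.4 W, P_del = (1 − |Γ|²)·P_inc = 189 W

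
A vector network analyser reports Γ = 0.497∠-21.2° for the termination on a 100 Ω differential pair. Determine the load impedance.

Z_L = Z_0·(1 + Γ)/(1 − Γ) = 100·(1.46 − j0.18)/(0.537 + j0.18)

Z_L ≈ 235 − j112 Ω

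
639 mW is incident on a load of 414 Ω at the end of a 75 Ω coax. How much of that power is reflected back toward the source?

P_reflected ≈ 307 mW

Γ = (414 − 75)/(414 + 75) = 0.693
|Γ|² = 0.481
P_refl = |Γ|²·P_inc = 307 mW, P_del = (1 − |Γ|²)·P_inc = 332 mW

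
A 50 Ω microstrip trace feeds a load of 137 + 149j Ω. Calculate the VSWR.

VSWR ≈ 6.18

Γ = (Z_L − Z_0)/(Z_L + Z_0) = (87 + j149)/(187 + j149)
|Γ| = 173/239 = 0.722
VSWR = (1 + |Γ|)/(1 − |Γ|) = 1.72/0.278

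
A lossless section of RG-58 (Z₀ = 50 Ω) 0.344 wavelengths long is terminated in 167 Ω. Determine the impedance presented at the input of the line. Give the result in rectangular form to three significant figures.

βl = 2π × 0.344 = 124°
tan(βl) = tan(124°) = -1.49
Z_in = Z_0·(Z_L + jZ_0·tanβl)/(Z_0 + jZ_L·tanβl)
     = 50·(167 − j74.6)/(50 − j249)

Z_in ≈ 20.9 + j29.3 Ω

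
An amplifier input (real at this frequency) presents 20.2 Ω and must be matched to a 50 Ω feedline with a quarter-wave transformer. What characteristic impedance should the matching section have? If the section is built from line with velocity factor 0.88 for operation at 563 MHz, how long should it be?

Z_qwt ≈ 31.8 Ω; length ≈ 11.7 cm

Z_qwt = √(Z_0·R_L) = √(50 × 20.2) = √1010
λ = 0.88·c/f = 0.469 m, so l = λ/4 = 0.117 m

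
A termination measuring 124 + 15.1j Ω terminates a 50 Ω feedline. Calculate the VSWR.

VSWR ≈ 2.52

Γ = (Z_L − Z_0)/(Z_L + Z_0) = (74 + j15.1)/(174 + j15.1)
|Γ| = 75.5/175 = 0.432
VSWR = (1 + |Γ|)/(1 − |Γ|) = 1.43/0.568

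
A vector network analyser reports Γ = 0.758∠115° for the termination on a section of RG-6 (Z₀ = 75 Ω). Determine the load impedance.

Z_L = Z_0·(1 + Γ)/(1 − Γ) = 75·(0.68 + j0.687)/(1.32 − j0.687)

Z_L ≈ 14.4 + j46.5 Ω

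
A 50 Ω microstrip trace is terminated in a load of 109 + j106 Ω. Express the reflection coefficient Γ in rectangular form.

Γ = (Z_L − Z_0)/(Z_L + Z_0) = (59 + j106)/(159 + j106)

Γ ≈ 0.565 + j0.29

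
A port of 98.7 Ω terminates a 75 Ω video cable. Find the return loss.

RL ≈ 17.3 dB

Γ = (98.7 − 75)/(98.7 + 75) = 0.136
RL = −20·log₁₀|Γ| = −20·log₁₀(0.136)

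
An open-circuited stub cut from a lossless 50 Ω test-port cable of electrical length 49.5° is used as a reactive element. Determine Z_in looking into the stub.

Z_in ≈ −j42.7 Ω

tan(βl) = 1.17
For an open-circuited stub, Z_in = −jZ_0·cot(βl) = −jZ_0/tan(βl)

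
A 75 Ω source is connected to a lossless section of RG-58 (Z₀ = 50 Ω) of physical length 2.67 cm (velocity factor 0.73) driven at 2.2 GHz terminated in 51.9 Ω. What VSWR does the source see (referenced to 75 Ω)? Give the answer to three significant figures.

VSWR ≈ 1.56

λ = v/f = 0.73·c / 2.2 GHz = 0.0995 m
βl = 2π·l/λ = 2π × 0.268 = 96.6°
tan(βl) = -8.7
Z_in = Z_0·(Z_L + jZ_0·tanβl)/(Z_0 + jZ_L·tanβl) = 48.2 + j0.408 Ω
Γ_s = (Z_in − Z_s)/(Z_in + Z_s) = (-26.8 + j0.408)/(123 + j0.408), |Γ_s| = 0.217
VSWR = (1 + |Γ_s|)/(1 − |Γ_s|)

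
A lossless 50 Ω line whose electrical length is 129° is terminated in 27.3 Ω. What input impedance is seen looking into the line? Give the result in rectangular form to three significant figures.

tan(βl) = tan(129°) = -1.23
Z_in = Z_0·(Z_L + jZ_0·tanβl)/(Z_0 + jZ_L·tanβl)
     = 50·(27.3 − j61.7)/(50 − j33.7)

Z_in ≈ 47.4 − j29.8 Ω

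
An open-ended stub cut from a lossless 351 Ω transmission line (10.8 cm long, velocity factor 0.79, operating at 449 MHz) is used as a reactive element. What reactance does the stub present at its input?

X_in ≈ -103 Ω (capacitive)

λ = v/f = 0.79·c / 449 MHz = 0.528 m
βl = 2π·l/λ = 2π × 0.205 = 73.7°
tan(βl) = 3.41
For an open-ended stub, Z_in = −jZ_0·cot(βl) = −jZ_0/tan(βl)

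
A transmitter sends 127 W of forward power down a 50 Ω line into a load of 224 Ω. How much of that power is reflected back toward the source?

P_reflected ≈ 51.2 W

Γ = (224 − 50)/(224 + 50) = 0.635
|Γ|² = 0.403
P_refl = |Γ|²·P_inc = 51.2 W, P_del = (1 − |Γ|²)·P_inc = 75.8 W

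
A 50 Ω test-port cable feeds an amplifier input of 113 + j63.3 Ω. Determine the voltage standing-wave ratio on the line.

Γ = (Z_L − Z_0)/(Z_L + Z_0) = (63 + j63.3)/(163 + j63.3)
|Γ| = 89.3/175 = 0.511
VSWR = (1 + |Γ|)/(1 − |Γ|) = 1.51/0.489

VSWR ≈ 3.09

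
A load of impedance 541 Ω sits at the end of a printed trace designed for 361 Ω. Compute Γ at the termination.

Γ = (Z_L − Z_0)/(Z_L + Z_0) = (541 − 361)/(541 + 361) = 180/902

Γ = 0.2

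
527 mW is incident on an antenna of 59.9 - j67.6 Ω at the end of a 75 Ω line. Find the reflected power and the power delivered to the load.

|Γ| = |(-15.1 − j67.6)/(134.9 − j67.6)| = 0.459
|Γ|² = 0.211
P_refl = |Γ|²·P_inc = 111 mW, P_del = (1 − |Γ|²)·P_inc = 416 mW

P_reflected ≈ 111 mW; P_delivered ≈ 416 mW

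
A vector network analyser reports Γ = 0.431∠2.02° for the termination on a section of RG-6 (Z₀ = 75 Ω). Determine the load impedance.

Z_L = Z_0·(1 + Γ)/(1 − Γ) = 75·(1.43 + j0.0152)/(0.569 − j0.0152)

Z_L ≈ 188 + j7.03 Ω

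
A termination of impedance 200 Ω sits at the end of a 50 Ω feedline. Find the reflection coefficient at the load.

Γ = 0.6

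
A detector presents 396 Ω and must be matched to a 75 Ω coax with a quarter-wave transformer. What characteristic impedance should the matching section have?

Z_qwt ≈ 172 Ω

Z_qwt = √(Z_0·R_L) = √(75 × 396) = √29700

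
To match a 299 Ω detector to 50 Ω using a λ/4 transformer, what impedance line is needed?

Z_qwt ≈ 122 Ω

Z_qwt = √(Z_0·R_L) = √(50 × 299) = √14950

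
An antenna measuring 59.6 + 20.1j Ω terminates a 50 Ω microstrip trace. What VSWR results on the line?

Γ = (Z_L − Z_0)/(Z_L + Z_0) = (9.6 + j20.1)/(109.6 + j20.1)
|Γ| = 22.3/111 = 0.2
VSWR = (1 + |Γ|)/(1 − |Γ|) = 1.2/0.8

VSWR ≈ 1.5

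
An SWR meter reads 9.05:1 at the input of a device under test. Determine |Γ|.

|Γ| = (S − 1)/(S + 1) = (9.05 − 1)/(9.05 + 1) = 8.05/10.1

|Γ| ≈ 0.801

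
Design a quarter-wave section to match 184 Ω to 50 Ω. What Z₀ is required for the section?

Z_qwt = √(Z_0·R_L) = √(50 × 184) = √9200

Z_qwt ≈ 95.9 Ω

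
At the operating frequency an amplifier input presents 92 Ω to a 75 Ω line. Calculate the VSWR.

VSWR ≈ 1.23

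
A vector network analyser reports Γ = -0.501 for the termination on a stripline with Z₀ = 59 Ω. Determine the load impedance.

Z_L ≈ 19.6 Ω

Z_L = Z_0·(1 + Γ)/(1 − Γ) = 59·(0.499)/(1.5)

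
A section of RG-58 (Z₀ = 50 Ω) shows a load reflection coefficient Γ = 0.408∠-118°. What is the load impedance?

Z_L = Z_0·(1 + Γ)/(1 − Γ) = 50·(0.808 − j0.36)/(1.19 + j0.36)

Z_L ≈ 26.9 − j23.2 Ω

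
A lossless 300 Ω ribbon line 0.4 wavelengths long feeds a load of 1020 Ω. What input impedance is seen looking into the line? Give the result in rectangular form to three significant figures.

βl = 2π × 0.4 = 144°
tan(βl) = tan(144°) = -0.727
Z_in = Z_0·(Z_L + jZ_0·tanβl)/(Z_0 + jZ_L·tanβl)
     = 300·(1020 − j218)/(300 − j741)

Z_in ≈ 219 + j324 Ω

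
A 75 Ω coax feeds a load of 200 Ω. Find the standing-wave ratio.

VSWR ≈ 2.67

Γ = (200 − 75)/(200 + 75) = 0.455
VSWR = (1 + 0.455)/(1 − 0.455)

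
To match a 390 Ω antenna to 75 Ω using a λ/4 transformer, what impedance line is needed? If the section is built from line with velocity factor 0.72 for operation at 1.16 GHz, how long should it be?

Z_qwt ≈ 171 Ω; length ≈ 4.66 cm

Z_qwt = √(Z_0·R_L) = √(75 × 390) = √29250
λ = 0.72·c/f = 0.186 m, so l = λ/4 = 0.0466 m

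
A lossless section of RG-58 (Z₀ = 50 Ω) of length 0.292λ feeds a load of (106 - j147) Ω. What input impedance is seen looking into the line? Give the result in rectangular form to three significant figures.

βl = 2π × 0.292 = 105°
tan(βl) = tan(105°) = -3.7
Z_in = Z_0·(Z_L + jZ_0·tanβl)/(Z_0 + jZ_L·tanβl)
     = 50·(106 − j332)/(-494 − j392)

Z_in ≈ 9.79 + j25.8 Ω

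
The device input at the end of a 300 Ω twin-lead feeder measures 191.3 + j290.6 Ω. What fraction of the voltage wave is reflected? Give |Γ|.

Γ = (Z_L − Z_0)/(Z_L + Z_0) = (-108.7 + j290.6)/(491.3 + j290.6)
|Γ| = 310/571

|Γ| ≈ 0.544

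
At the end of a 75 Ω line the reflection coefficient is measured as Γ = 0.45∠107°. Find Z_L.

Z_L = Z_0·(1 + Γ)/(1 − Γ) = 75·(0.868 + j0.43)/(1.13 − j0.43)

Z_L ≈ 40.8 + j44 Ω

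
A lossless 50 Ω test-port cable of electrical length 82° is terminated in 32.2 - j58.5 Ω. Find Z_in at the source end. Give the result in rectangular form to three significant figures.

tan(βl) = tan(82°) = 7.12
Z_in = Z_0·(Z_L + jZ_0·tanβl)/(Z_0 + jZ_L·tanβl)
     = 50·(32.2 + j297)/(466 + j229)

Z_in ≈ 15.4 + j24.3 Ω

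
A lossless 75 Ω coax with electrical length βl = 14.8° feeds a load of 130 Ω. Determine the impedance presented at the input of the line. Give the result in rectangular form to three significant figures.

tan(βl) = tan(14.8°) = 0.264
Z_in = Z_0·(Z_L + jZ_0·tanβl)/(Z_0 + jZ_L·tanβl)
     = 75·(130 + j19.8)/(75 + j34.3)

Z_in ≈ 115 − j32.8 Ω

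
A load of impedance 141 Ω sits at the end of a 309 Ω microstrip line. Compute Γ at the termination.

Γ = -0.373

Γ = (Z_L − Z_0)/(Z_L + Z_0) = (141 − 309)/(141 + 309) = -168/450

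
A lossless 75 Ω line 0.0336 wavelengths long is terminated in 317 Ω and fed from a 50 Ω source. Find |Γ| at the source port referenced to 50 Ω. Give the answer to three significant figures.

|Γ| ≈ 0.722

βl = 2π × 0.0336 = 12.1°
tan(βl) = 0.214
Z_in = Z_0·(Z_L + jZ_0·tanβl)/(Z_0 + jZ_L·tanβl) = 182 − j149 Ω
Γ_s = (Z_in − Z_s)/(Z_in + Z_s) = (132 − j149)/(232 − j149), |Γ_s| = 0.722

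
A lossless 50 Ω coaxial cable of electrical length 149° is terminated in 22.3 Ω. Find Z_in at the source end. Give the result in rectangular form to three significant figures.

tan(βl) = tan(149°) = -0.601
Z_in = Z_0·(Z_L + jZ_0·tanβl)/(Z_0 + jZ_L·tanβl)
     = 50·(22.3 − j30)/(50 − j13.4)

Z_in ≈ 28.3 − j22.5 Ω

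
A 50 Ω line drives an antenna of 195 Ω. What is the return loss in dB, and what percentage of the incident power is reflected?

RL ≈ 4.56 dB; 35% of incident power reflected

Γ = (195 − 50)/(195 + 50) = 0.592
RL = −20·log₁₀(0.592) = 4.56 dB
P_refl/P_inc = |Γ|² = 0.35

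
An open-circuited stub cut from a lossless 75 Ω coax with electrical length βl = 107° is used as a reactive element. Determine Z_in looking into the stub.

tan(βl) = -3.27
For an open-circuited stub, Z_in = −jZ_0·cot(βl) = −jZ_0/tan(βl)

Z_in ≈ +j22.9 Ω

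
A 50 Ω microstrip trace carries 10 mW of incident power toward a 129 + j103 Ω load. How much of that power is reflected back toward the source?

P_reflected ≈ 3.95 mW

|Γ| = |(79 + j103)/(179 + j103)| = 0.629
|Γ|² = 0.395
P_refl = |Γ|²·P_inc = 3.95 mW, P_del = (1 − |Γ|²)·P_inc = 6.05 mW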